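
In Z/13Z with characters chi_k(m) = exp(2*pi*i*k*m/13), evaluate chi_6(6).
chi_6(6) = zeta_13^36 = exp(-6*I*pi/13)

Proof sketch: chi_6(6) = zeta_13^(6*6) = zeta_13^36. Since zeta_13^13 = 1, this equals zeta_13^10 = exp(2*pi*i*10/13) = exp(-6*I*pi/13).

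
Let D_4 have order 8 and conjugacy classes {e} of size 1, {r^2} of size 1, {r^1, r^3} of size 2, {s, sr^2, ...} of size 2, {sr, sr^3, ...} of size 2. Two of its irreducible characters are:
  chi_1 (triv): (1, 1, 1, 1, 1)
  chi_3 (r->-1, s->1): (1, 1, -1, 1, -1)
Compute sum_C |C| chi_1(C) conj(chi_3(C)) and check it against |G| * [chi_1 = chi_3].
Sum = 0; so <chi_1, chi_3> = 0 (distinct irreducibles are orthogonal).

Working: Compute term by term over conjugacy classes (|C| * chi_1(C) * conj(chi_3(C))):
  1*(1)*conj(1) + 1*(1)*conj(1) + 2*(1)*conj(-1) + 2*(1)*conj(1) + 2*(1)*conj(-1)
  = (1) + (1) + (-2) + (2) + (-2)
  = 0.
Dividing by |G| = 8 gives 0/8 = 0, matching the row-orthogonality relation <chi_1, chi_3> = [chi_1 = chi_3].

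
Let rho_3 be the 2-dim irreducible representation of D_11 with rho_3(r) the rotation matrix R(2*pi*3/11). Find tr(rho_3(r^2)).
chi_{rho_3}(r^2) = 2*cos(2*pi*3*2/11) = -2*cos(pi/11)

Explanation: rho_3(r^2) is rotation by angle 2*pi*3*2/11, whose trace is 2*cos(2*pi*3*2/11) = -2*cos(pi/11).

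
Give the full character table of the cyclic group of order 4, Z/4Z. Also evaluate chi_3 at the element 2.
Character table of Z/4Z (irreps indexed chi_0,...,chi_3 with chi_k(m) = zeta_4^(k*m), zeta_4 = exp(2*pi*i/4)):
  irrep \ class  {0} (size 1)  {1} (size 1)  {2} (size 1)  {3} (size 1)
  chi_0          1             1             1             1           
  chi_1          1             I             -1            -I          
  chi_2          1             -1            1             -1          
  chi_3          1             -I            -1            I           

Spot check: chi_3(2) = zeta_4^(3*2) = zeta_4^6 = -1.

Working: Z/4Z is abelian, so all 4 irreducible complex representations are 1-dimensional. They are given by chi_k(m) = zeta_4^(k*m) for k = 0,...,3. Row orthogonality: sum_m chi_k(m) conj(chi_l(m)) = 4 * [k = l].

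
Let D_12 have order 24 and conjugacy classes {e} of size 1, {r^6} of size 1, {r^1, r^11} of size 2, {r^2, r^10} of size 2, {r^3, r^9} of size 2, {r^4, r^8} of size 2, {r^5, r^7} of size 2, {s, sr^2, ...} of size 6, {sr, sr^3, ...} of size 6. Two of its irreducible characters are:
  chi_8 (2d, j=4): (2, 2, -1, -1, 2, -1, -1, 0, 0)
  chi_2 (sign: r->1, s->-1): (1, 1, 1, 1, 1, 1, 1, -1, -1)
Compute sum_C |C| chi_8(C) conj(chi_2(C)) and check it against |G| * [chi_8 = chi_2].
Sum = 0; so <chi_8, chi_2> = 0 (distinct irreducibles are orthogonal).

Derivation: Compute term by term over conjugacy classes (|C| * chi_8(C) * conj(chi_2(C))):
  1*(2)*conj(1) + 1*(2)*conj(1) + 2*(-1)*conj(1) + 2*(-1)*conj(1) + 2*(2)*conj(1) + 2*(-1)*conj(1) + 2*(-1)*conj(1) + 6*(0)*conj(-1) + 6*(0)*conj(-1)
  = (2) + (2) + (-2) + (-2) + (4) + (-2) + (-2) + (0) + (0)
  = 0.
Dividing by |G| = 24 gives 0/24 = 0, matching the row-orthogonality relation <chi_8, chi_2> = [chi_8 = chi_2].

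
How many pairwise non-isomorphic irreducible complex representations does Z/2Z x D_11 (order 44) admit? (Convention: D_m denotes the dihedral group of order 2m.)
14

The number of irreducible complex representations of a finite group equals its number of conjugacy classes. For a direct product, #classes(G x H) = #classes(G) * #classes(H). Z/2Z has 2 classes (abelian), D_11 has 7 classes, so 2 * 7 = 14, so Z/2Z x D_11 (order 44) has exactly 14 irreducible complex representations.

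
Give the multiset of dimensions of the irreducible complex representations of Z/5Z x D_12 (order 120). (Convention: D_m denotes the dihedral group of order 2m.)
Dimensions: 1, 1, 1, 1, 1, 1, 1, 1, 1, 1, 1, 1, 1, 1, 1, 1, 1, 1, 1, 1, 2, 2, 2, 2, 2, 2, 2, 2, 2, 2, 2, 2, 2, 2, 2, 2, 2, 2, 2, 2, 2, 2, 2, 2, 2

Why: There are 45 irreducibles (= number of conjugacy classes). Their dimensions d_i satisfy sum d_i^2 = |G| = 120: 1 + 1 + 1 + 1 + 1 + 1 + 1 + 1 + 1 + 1 + 1 + 1 + 1 + 1 + 1 + 1 + 1 + 1 + 1 + 1 + 4 + 4 + 4 + 4 + 4 + 4 + 4 + 4 + 4 + 4 + 4 + 4 + 4 + 4 + 4 + 4 + 4 + 4 + 4 + 4 + 4 + 4 + 4 + 4 + 4 = 120. (For the product with Z/5Z: each of the 5 1-dim characters of Z/5Z tensors with each irrep of D_12, giving 5 copies of each D_12-dimension.)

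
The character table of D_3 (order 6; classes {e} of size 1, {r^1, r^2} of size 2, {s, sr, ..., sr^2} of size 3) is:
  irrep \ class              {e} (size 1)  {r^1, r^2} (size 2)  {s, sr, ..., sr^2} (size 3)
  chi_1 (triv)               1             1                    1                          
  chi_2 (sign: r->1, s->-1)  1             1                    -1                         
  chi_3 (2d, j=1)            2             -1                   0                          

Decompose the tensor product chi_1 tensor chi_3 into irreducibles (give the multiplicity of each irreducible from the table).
chi_1 tensor chi_3 = chi_3 (all other irreducibles have multiplicity 0).

Derivation: The character of a tensor product is the pointwise product (chi_1 * chi_3)(C) = chi_1(C) * chi_3(C):
  {e}: (1)*(2), {r^1, r^2}: (1)*(-1), {s, sr, ..., sr^2}: (1)*(0)
so (chi_1 * chi_3) takes values
  {e} -> 2, {r^1, r^2} -> -1, {s, sr, ..., sr^2} -> 0.
Now take the inner product of this character with each irreducible chi from the table, <chi_1*chi_3, chi> = (1/6) sum_C |C| (chi_1*chi_3)(C) conj(chi(C)):
  <chi_1*chi_3, chi_1> = (1/6)[1*(2)*conj(1) + 2*(-1)*conj(1) + 3*(0)*conj(1)]
      = (1/6)[(2) + (-2) + (0)] = 0/6 = 0
  <chi_1*chi_3, chi_2> = (1/6)[1*(2)*conj(1) + 2*(-1)*conj(1) + 3*(0)*conj(-1)]
      = (1/6)[(2) + (-2) + (0)] = 0/6 = 0
  <chi_1*chi_3, chi_3> = (1/6)[1*(2)*conj(2) + 2*(-1)*conj(-1) + 3*(0)*conj(0)]
      = (1/6)[(4) + (2) + (0)] = 6/6 = 1
Hence the multiplicities are chi_3: 1. Dimension check: dim(chi_1)*dim(chi_3) = 1*2 = 2 and sum (mult * dim) = 1*2 = 2.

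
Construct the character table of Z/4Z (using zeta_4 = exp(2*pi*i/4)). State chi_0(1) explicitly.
Character table of Z/4Z (irreps indexed chi_0,...,chi_3 with chi_k(m) = zeta_4^(k*m), zeta_4 = exp(2*pi*i/4)):
  irrep \ class  {0} (size 1)  {1} (size 1)  {2} (size 1)  {3} (size 1)
  chi_0          1             1             1             1           
  chi_1          1             I             -1            -I          
  chi_2          1             -1            1             -1          
  chi_3          1             -I            -1            I           

Spot check: chi_0(1) = zeta_4^(0*1) = zeta_4^0 = 1.

Argument: Z/4Z is abelian, so all 4 irreducible complex representations are 1-dimensional. They are given by chi_k(m) = zeta_4^(k*m) for k = 0,...,3. Row orthogonality: sum_m chi_k(m) conj(chi_l(m)) = 4 * [k = l].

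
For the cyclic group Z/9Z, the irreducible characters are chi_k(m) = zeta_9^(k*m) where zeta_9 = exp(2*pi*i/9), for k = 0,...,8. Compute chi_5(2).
chi_5(2) = zeta_9^10 = exp(2*I*pi/9)

Details: chi_5(2) = zeta_9^(5*2) = zeta_9^10. Since zeta_9^9 = 1, this equals zeta_9^1 = exp(2*pi*i*1/9) = exp(2*I*pi/9).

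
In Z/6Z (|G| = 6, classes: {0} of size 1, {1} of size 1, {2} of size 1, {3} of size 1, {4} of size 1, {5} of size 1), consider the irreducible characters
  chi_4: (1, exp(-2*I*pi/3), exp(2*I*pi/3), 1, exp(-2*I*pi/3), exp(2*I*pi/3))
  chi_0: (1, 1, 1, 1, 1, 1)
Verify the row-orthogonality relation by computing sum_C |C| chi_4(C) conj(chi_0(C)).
Sum = 0; so <chi_4, chi_0> = 0 (distinct irreducibles are orthogonal).

Compute term by term over conjugacy classes (|C| * chi_4(C) * conj(chi_0(C))):
  1*(1)*conj(1) + 1*(exp(-2*I*pi/3))*conj(1) + 1*(exp(2*I*pi/3))*conj(1) + 1*(1)*conj(1) + 1*(exp(-2*I*pi/3))*conj(1) + 1*(exp(2*I*pi/3))*conj(1)
  = (1) + (exp(-2*I*pi/3)) + (exp(2*I*pi/3)) + (1) + (exp(-2*I*pi/3)) + (exp(2*I*pi/3))
  = 0.
(Exp terms are combined using exp(i*s)*conj(exp(i*t)) = exp(i*(s-t)), and sums of them are collapsed using the identity that for every m > 1 the m distinct m-th roots of unity sum to 0, e.g. 1 + exp(2*I*pi/3) + exp(-2*I*pi/3) = 0.)
Dividing by |G| = 6 gives 0/6 = 0, matching the row-orthogonality relation <chi_4, chi_0> = [chi_4 = chi_0].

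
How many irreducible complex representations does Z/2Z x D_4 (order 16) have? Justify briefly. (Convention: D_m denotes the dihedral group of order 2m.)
10

Derivation: The number of irreducible complex representations of a finite group equals its number of conjugacy classes. For a direct product, #classes(G x H) = #classes(G) * #classes(H). Z/2Z has 2 classes (abelian), D_4 has 5 classes, so 2 * 5 = 10, so Z/2Z x D_4 (order 16) has exactly 10 irreducible complex representations.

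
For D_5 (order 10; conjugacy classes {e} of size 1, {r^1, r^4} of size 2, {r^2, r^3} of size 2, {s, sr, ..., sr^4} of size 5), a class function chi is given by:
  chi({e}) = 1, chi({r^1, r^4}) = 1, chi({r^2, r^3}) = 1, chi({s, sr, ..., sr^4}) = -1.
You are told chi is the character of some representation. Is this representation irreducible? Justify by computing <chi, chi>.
Irreducible: <chi, chi> = 1.

Justification: <chi, chi> = (1/|G|) sum_C |C| * |chi(C)|^2 = (1/10)[1*|1|^2 + 2*|1|^2 + 2*|1|^2 + 5*|-1|^2]
  = (1/10)[(1) + (2) + (2) + (5)] = 10/10 = 1.
A character is irreducible iff <chi, chi> = 1, so this representation is irreducible.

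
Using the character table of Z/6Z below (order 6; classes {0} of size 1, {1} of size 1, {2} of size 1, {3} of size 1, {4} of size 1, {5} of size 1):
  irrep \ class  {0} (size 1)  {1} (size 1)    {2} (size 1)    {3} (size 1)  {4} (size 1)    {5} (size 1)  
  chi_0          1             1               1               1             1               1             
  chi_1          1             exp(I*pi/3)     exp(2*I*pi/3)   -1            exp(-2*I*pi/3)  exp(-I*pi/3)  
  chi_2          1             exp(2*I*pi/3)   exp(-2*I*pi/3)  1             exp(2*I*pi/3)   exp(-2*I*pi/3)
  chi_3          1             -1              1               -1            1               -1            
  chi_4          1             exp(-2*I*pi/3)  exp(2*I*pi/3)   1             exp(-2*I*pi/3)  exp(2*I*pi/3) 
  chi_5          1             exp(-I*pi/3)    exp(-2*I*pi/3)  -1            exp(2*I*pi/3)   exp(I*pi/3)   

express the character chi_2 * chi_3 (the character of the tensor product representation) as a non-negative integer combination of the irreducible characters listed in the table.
chi_2 tensor chi_3 = chi_5 (all other irreducibles have multiplicity 0).

Argument: The character of a tensor product is the pointwise product (chi_2 * chi_3)(C) = chi_2(C) * chi_3(C):
  {0}: (1)*(1), {1}: (exp(2*I*pi/3))*(-1), {2}: (exp(-2*I*pi/3))*(1), {3}: (1)*(-1), {4}: (exp(2*I*pi/3))*(1), {5}: (exp(-2*I*pi/3))*(-1)
so (chi_2 * chi_3) takes values
  {0} -> 1, {1} -> -exp(2*I*pi/3), {2} -> exp(-2*I*pi/3), {3} -> -1, {4} -> exp(2*I*pi/3), {5} -> -exp(-2*I*pi/3).
Now take the inner product of this character with each irreducible chi from the table, <chi_2*chi_3, chi> = (1/6) sum_C |C| (chi_2*chi_3)(C) conj(chi(C)):
  <chi_2*chi_3, chi_0> = (1/6)[1*(1)*conj(1) + 1*(-exp(2*I*pi/3))*conj(1) + 1*(exp(-2*I*pi/3))*conj(1) + 1*(-1)*conj(1) + 1*(exp(2*I*pi/3))*conj(1) + 1*(-exp(-2*I*pi/3))*conj(1)]
      = (1/6)[(1) + (-exp(2*I*pi/3)) + (exp(-2*I*pi/3)) + (-1) + (exp(2*I*pi/3)) + (-exp(-2*I*pi/3))] = 0/6 = 0
  <chi_2*chi_3, chi_1> = (1/6)[1*(1)*conj(1) + 1*(-exp(2*I*pi/3))*conj(exp(I*pi/3)) + 1*(exp(-2*I*pi/3))*conj(exp(2*I*pi/3)) + 1*(-1)*conj(-1) + 1*(exp(2*I*pi/3))*conj(exp(-2*I*pi/3)) + 1*(-exp(-2*I*pi/3))*conj(exp(-I*pi/3))]
      = (1/6)[(1) + (-exp(I*pi/3)) + (exp(2*I*pi/3)) + (1) + (exp(-2*I*pi/3)) + (-exp(-I*pi/3))] = 0/6 = 0
  <chi_2*chi_3, chi_2> = (1/6)[1*(1)*conj(1) + 1*(-exp(2*I*pi/3))*conj(exp(2*I*pi/3)) + 1*(exp(-2*I*pi/3))*conj(exp(-2*I*pi/3)) + 1*(-1)*conj(1) + 1*(exp(2*I*pi/3))*conj(exp(2*I*pi/3)) + 1*(-exp(-2*I*pi/3))*conj(exp(-2*I*pi/3))]
      = (1/6)[(1) + (-1) + (1) + (-1) + (1) + (-1)] = 0/6 = 0
  <chi_2*chi_3, chi_3> = (1/6)[1*(1)*conj(1) + 1*(-exp(2*I*pi/3))*conj(-1) + 1*(exp(-2*I*pi/3))*conj(1) + 1*(-1)*conj(-1) + 1*(exp(2*I*pi/3))*conj(1) + 1*(-exp(-2*I*pi/3))*conj(-1)]
      = (1/6)[(1) + (exp(2*I*pi/3)) + (exp(-2*I*pi/3)) + (1) + (exp(2*I*pi/3)) + (exp(-2*I*pi/3))] = 0/6 = 0
  <chi_2*chi_3, chi_4> = (1/6)[1*(1)*conj(1) + 1*(-exp(2*I*pi/3))*conj(exp(-2*I*pi/3)) + 1*(exp(-2*I*pi/3))*conj(exp(2*I*pi/3)) + 1*(-1)*conj(1) + 1*(exp(2*I*pi/3))*conj(exp(-2*I*pi/3)) + 1*(-exp(-2*I*pi/3))*conj(exp(2*I*pi/3))]
      = (1/6)[(1) + (-exp(-2*I*pi/3)) + (exp(2*I*pi/3)) + (-1) + (exp(-2*I*pi/3)) + (-exp(2*I*pi/3))] = 0/6 = 0
  <chi_2*chi_3, chi_5> = (1/6)[1*(1)*conj(1) + 1*(-exp(2*I*pi/3))*conj(exp(-I*pi/3)) + 1*(exp(-2*I*pi/3))*conj(exp(-2*I*pi/3)) + 1*(-1)*conj(-1) + 1*(exp(2*I*pi/3))*conj(exp(2*I*pi/3)) + 1*(-exp(-2*I*pi/3))*conj(exp(I*pi/3))]
      = (1/6)[(1) + (1) + (1) + (1) + (1) + (1)] = 6/6 = 1
(Exp terms are combined using exp(i*s)*conj(exp(i*t)) = exp(i*(s-t)), and sums of them are collapsed using the identity that for every m > 1 the m distinct m-th roots of unity sum to 0, e.g. 1 + exp(2*I*pi/3) + exp(-2*I*pi/3) = 0.)
Hence the multiplicities are chi_5: 1. Dimension check: dim(chi_2)*dim(chi_3) = 1*1 = 1 and sum (mult * dim) = 1*1 = 1.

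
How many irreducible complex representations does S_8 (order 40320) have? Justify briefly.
22

Why: The number of irreducible complex representations of a finite group equals its number of conjugacy classes. Conjugacy classes in S_8 correspond to cycle types, i.e. partitions of 8; there are p(8) = 22 of them, so S_8 (order 40320) has exactly 22 irreducible complex representations.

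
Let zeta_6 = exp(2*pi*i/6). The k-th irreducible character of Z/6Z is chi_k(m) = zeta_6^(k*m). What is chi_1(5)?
chi_1(5) = zeta_6^5 = exp(-I*pi/3)

Details: chi_1(5) = zeta_6^(1*5) = zeta_6^5. Since zeta_6^6 = 1, this equals zeta_6^5 = exp(2*pi*i*5/6) = exp(-I*pi/3).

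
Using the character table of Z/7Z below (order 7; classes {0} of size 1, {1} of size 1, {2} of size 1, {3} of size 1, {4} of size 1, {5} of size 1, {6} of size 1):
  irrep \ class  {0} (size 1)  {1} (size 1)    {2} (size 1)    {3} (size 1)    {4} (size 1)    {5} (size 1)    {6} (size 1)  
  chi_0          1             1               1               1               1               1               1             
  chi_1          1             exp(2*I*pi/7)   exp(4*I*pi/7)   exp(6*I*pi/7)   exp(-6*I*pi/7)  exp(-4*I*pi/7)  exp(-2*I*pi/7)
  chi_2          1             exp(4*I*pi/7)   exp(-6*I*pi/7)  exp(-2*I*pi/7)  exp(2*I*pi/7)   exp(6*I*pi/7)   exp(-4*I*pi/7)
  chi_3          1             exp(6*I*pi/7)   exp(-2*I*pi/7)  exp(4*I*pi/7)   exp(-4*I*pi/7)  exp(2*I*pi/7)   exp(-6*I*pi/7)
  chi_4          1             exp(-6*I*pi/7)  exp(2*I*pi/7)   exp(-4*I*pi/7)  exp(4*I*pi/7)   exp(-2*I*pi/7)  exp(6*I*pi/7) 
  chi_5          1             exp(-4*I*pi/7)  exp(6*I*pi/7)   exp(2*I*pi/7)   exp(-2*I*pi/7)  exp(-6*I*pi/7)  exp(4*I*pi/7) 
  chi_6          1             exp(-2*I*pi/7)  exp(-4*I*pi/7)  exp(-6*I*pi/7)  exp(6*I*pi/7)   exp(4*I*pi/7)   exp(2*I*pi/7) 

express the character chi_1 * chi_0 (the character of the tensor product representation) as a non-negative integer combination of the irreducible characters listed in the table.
chi_1 tensor chi_0 = chi_1 (all other irreducibles have multiplicity 0).

Derivation: The character of a tensor product is the pointwise product (chi_1 * chi_0)(C) = chi_1(C) * chi_0(C):
  {0}: (1)*(1), {1}: (exp(2*I*pi/7))*(1), {2}: (exp(4*I*pi/7))*(1), {3}: (exp(6*I*pi/7))*(1), {4}: (exp(-6*I*pi/7))*(1), {5}: (exp(-4*I*pi/7))*(1), {6}: (exp(-2*I*pi/7))*(1)
so (chi_1 * chi_0) takes values
  {0} -> 1, {1} -> exp(2*I*pi/7), {2} -> exp(4*I*pi/7), {3} -> exp(6*I*pi/7), {4} -> exp(-6*I*pi/7), {5} -> exp(-4*I*pi/7), {6} -> exp(-2*I*pi/7).
Now take the inner product of this character with each irreducible chi from the table, <chi_1*chi_0, chi> = (1/7) sum_C |C| (chi_1*chi_0)(C) conj(chi(C)):
  <chi_1*chi_0, chi_0> = (1/7)[1*(1)*conj(1) + 1*(exp(2*I*pi/7))*conj(1) + 1*(exp(4*I*pi/7))*conj(1) + 1*(exp(6*I*pi/7))*conj(1) + 1*(exp(-6*I*pi/7))*conj(1) + 1*(exp(-4*I*pi/7))*conj(1) + 1*(exp(-2*I*pi/7))*conj(1)]
      = (1/7)[(1) + (exp(2*I*pi/7)) + (exp(4*I*pi/7)) + (exp(6*I*pi/7)) + (exp(-6*I*pi/7)) + (exp(-4*I*pi/7)) + (exp(-2*I*pi/7))] = 0/7 = 0
  <chi_1*chi_0, chi_1> = (1/7)[1*(1)*conj(1) + 1*(exp(2*I*pi/7))*conj(exp(2*I*pi/7)) + 1*(exp(4*I*pi/7))*conj(exp(4*I*pi/7)) + 1*(exp(6*I*pi/7))*conj(exp(6*I*pi/7)) + 1*(exp(-6*I*pi/7))*conj(exp(-6*I*pi/7)) + 1*(exp(-4*I*pi/7))*conj(exp(-4*I*pi/7)) + 1*(exp(-2*I*pi/7))*conj(exp(-2*I*pi/7))]
      = (1/7)[(1) + (1) + (1) + (1) + (1) + (1) + (1)] = 7/7 = 1
  <chi_1*chi_0, chi_2> = (1/7)[1*(1)*conj(1) + 1*(exp(2*I*pi/7))*conj(exp(4*I*pi/7)) + 1*(exp(4*I*pi/7))*conj(exp(-6*I*pi/7)) + 1*(exp(6*I*pi/7))*conj(exp(-2*I*pi/7)) + 1*(exp(-6*I*pi/7))*conj(exp(2*I*pi/7)) + 1*(exp(-4*I*pi/7))*conj(exp(6*I*pi/7)) + 1*(exp(-2*I*pi/7))*conj(exp(-4*I*pi/7))]
      = (1/7)[(1) + (exp(-2*I*pi/7)) + (exp(-4*I*pi/7)) + (exp(-6*I*pi/7)) + (exp(6*I*pi/7)) + (exp(4*I*pi/7)) + (exp(2*I*pi/7))] = 0/7 = 0
  <chi_1*chi_0, chi_3> = (1/7)[1*(1)*conj(1) + 1*(exp(2*I*pi/7))*conj(exp(6*I*pi/7)) + 1*(exp(4*I*pi/7))*conj(exp(-2*I*pi/7)) + 1*(exp(6*I*pi/7))*conj(exp(4*I*pi/7)) + 1*(exp(-6*I*pi/7))*conj(exp(-4*I*pi/7)) + 1*(exp(-4*I*pi/7))*conj(exp(2*I*pi/7)) + 1*(exp(-2*I*pi/7))*conj(exp(-6*I*pi/7))]
      = (1/7)[(1) + (exp(-4*I*pi/7)) + (exp(6*I*pi/7)) + (exp(2*I*pi/7)) + (exp(-2*I*pi/7)) + (exp(-6*I*pi/7)) + (exp(4*I*pi/7))] = 0/7 = 0
  <chi_1*chi_0, chi_4> = (1/7)[1*(1)*conj(1) + 1*(exp(2*I*pi/7))*conj(exp(-6*I*pi/7)) + 1*(exp(4*I*pi/7))*conj(exp(2*I*pi/7)) + 1*(exp(6*I*pi/7))*conj(exp(-4*I*pi/7)) + 1*(exp(-6*I*pi/7))*conj(exp(4*I*pi/7)) + 1*(exp(-4*I*pi/7))*conj(exp(-2*I*pi/7)) + 1*(exp(-2*I*pi/7))*conj(exp(6*I*pi/7))]
      = (1/7)[(1) + (exp(-6*I*pi/7)) + (exp(2*I*pi/7)) + (exp(-4*I*pi/7)) + (exp(4*I*pi/7)) + (exp(-2*I*pi/7)) + (exp(6*I*pi/7))] = 0/7 = 0
  <chi_1*chi_0, chi_5> = (1/7)[1*(1)*conj(1) + 1*(exp(2*I*pi/7))*conj(exp(-4*I*pi/7)) + 1*(exp(4*I*pi/7))*conj(exp(6*I*pi/7)) + 1*(exp(6*I*pi/7))*conj(exp(2*I*pi/7)) + 1*(exp(-6*I*pi/7))*conj(exp(-2*I*pi/7)) + 1*(exp(-4*I*pi/7))*conj(exp(-6*I*pi/7)) + 1*(exp(-2*I*pi/7))*conj(exp(4*I*pi/7))]
      = (1/7)[(1) + (exp(6*I*pi/7)) + (exp(-2*I*pi/7)) + (exp(4*I*pi/7)) + (exp(-4*I*pi/7)) + (exp(2*I*pi/7)) + (exp(-6*I*pi/7))] = 0/7 = 0
  <chi_1*chi_0, chi_6> = (1/7)[1*(1)*conj(1) + 1*(exp(2*I*pi/7))*conj(exp(-2*I*pi/7)) + 1*(exp(4*I*pi/7))*conj(exp(-4*I*pi/7)) + 1*(exp(6*I*pi/7))*conj(exp(-6*I*pi/7)) + 1*(exp(-6*I*pi/7))*conj(exp(6*I*pi/7)) + 1*(exp(-4*I*pi/7))*conj(exp(4*I*pi/7)) + 1*(exp(-2*I*pi/7))*conj(exp(2*I*pi/7))]
      = (1/7)[(1) + (exp(4*I*pi/7)) + (exp(-6*I*pi/7)) + (exp(-2*I*pi/7)) + (exp(2*I*pi/7)) + (exp(6*I*pi/7)) + (exp(-4*I*pi/7))] = 0/7 = 0
(Exp terms are combined using exp(i*s)*conj(exp(i*t)) = exp(i*(s-t)), and sums of them are collapsed using the identity that for every m > 1 the m distinct m-th roots of unity sum to 0, e.g. 1 + exp(2*I*pi/3) + exp(-2*I*pi/3) = 0.)
Hence the multiplicities are chi_1: 1. Dimension check: dim(chi_1)*dim(chi_0) = 1*1 = 1 and sum (mult * dim) = 1*1 = 1.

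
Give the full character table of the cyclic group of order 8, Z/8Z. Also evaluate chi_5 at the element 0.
Character table of Z/8Z (irreps indexed chi_0,...,chi_7 with chi_k(m) = zeta_8^(k*m), zeta_8 = exp(2*pi*i/8)):
  irrep \ class  {0} (size 1)  {1} (size 1)    {2} (size 1)  {3} (size 1)    {4} (size 1)  {5} (size 1)    {6} (size 1)  {7} (size 1)  
  chi_0          1             1               1             1               1             1               1             1             
  chi_1          1             exp(I*pi/4)     I             exp(3*I*pi/4)   -1            exp(-3*I*pi/4)  -I            exp(-I*pi/4)  
  chi_2          1             I               -1            -I              1             I               -1            -I            
  chi_3          1             exp(3*I*pi/4)   -I            exp(I*pi/4)     -1            exp(-I*pi/4)    I             exp(-3*I*pi/4)
  chi_4          1             -1              1             -1              1             -1              1             -1            
  chi_5          1             exp(-3*I*pi/4)  I             exp(-I*pi/4)    -1            exp(I*pi/4)     -I            exp(3*I*pi/4) 
  chi_6          1             -I              -1            I               1             -I              -1            I             
  chi_7          1             exp(-I*pi/4)    -I            exp(-3*I*pi/4)  -1            exp(3*I*pi/4)   I             exp(I*pi/4)   

Spot check: chi_5(0) = zeta_8^(5*0) = zeta_8^0 = 1.

Explanation: Z/8Z is abelian, so all 8 irreducible complex representations are 1-dimensional. They are given by chi_k(m) = zeta_8^(k*m) for k = 0,...,7. Row orthogonality: sum_m chi_k(m) conj(chi_l(m)) = 8 * [k = l].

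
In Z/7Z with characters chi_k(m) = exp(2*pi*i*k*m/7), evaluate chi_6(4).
chi_6(4) = zeta_7^24 = exp(6*I*pi/7)

Proof sketch: chi_6(4) = zeta_7^(6*4) = zeta_7^24. Since zeta_7^7 = 1, this equals zeta_7^3 = exp(2*pi*i*3/7) = exp(6*I*pi/7).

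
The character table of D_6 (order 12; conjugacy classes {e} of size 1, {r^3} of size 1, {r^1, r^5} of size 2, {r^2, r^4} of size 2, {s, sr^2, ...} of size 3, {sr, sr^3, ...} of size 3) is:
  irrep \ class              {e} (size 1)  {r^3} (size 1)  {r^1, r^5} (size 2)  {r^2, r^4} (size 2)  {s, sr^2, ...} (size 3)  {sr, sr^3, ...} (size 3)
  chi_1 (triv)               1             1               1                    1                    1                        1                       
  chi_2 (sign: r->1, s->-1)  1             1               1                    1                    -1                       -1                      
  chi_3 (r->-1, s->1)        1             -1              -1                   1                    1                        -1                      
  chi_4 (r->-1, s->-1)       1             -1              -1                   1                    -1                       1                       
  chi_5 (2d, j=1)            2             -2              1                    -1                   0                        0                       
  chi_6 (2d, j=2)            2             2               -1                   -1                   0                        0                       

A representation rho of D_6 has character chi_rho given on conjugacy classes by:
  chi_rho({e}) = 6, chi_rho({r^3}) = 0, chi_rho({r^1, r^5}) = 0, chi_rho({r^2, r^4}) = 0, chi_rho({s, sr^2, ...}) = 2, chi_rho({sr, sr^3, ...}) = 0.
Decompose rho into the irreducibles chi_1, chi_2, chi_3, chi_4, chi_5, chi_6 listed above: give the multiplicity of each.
Multiplicities: chi_1: 1, chi_2: 0, chi_3: 1, chi_4: 0, chi_5: 1, chi_6: 1.

Derivation: Use <chi_rho, chi> = (1/|G|) sum_C |C| * chi_rho(C) * conj(chi(C)) with |G| = 12 for each irreducible chi in the table:
  <chi_rho, chi_1> = (1/12)[1*(6)*conj(1) + 1*(0)*conj(1) + 2*(0)*conj(1) + 2*(0)*conj(1) + 3*(2)*conj(1) + 3*(0)*conj(1)]
      = (1/12)[(6) + (0) + (0) + (0) + (6) + (0)] = 12/12 = 1
  <chi_rho, chi_2> = (1/12)[1*(6)*conj(1) + 1*(0)*conj(1) + 2*(0)*conj(1) + 2*(0)*conj(1) + 3*(2)*conj(-1) + 3*(0)*conj(-1)]
      = (1/12)[(6) + (0) + (0) + (0) + (-6) + (0)] = 0/12 = 0
  <chi_rho, chi_3> = (1/12)[1*(6)*conj(1) + 1*(0)*conj(-1) + 2*(0)*conj(-1) + 2*(0)*conj(1) + 3*(2)*conj(1) + 3*(0)*conj(-1)]
      = (1/12)[(6) + (0) + (0) + (0) + (6) + (0)] = 12/12 = 1
  <chi_rho, chi_4> = (1/12)[1*(6)*conj(1) + 1*(0)*conj(-1) + 2*(0)*conj(-1) + 2*(0)*conj(1) + 3*(2)*conj(-1) + 3*(0)*conj(1)]
      = (1/12)[(6) + (0) + (0) + (0) + (-6) + (0)] = 0/12 = 0
  <chi_rho, chi_5> = (1/12)[1*(6)*conj(2) + 1*(0)*conj(-2) + 2*(0)*conj(1) + 2*(0)*conj(-1) + 3*(2)*conj(0) + 3*(0)*conj(0)]
      = (1/12)[(12) + (0) + (0) + (0) + (0) + (0)] = 12/12 = 1
  <chi_rho, chi_6> = (1/12)[1*(6)*conj(2) + 1*(0)*conj(2) + 2*(0)*conj(-1) + 2*(0)*conj(-1) + 3*(2)*conj(0) + 3*(0)*conj(0)]
      = (1/12)[(12) + (0) + (0) + (0) + (0) + (0)] = 12/12 = 1
Dimension check: dim(rho) = sum (mult * dim) = 1*1 + 0*1 + 1*1 + 0*1 + 1*2 + 1*2 = 6 = chi_rho(e) = 6.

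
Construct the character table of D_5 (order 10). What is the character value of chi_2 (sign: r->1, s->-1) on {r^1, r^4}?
Conjugacy classes: {e} of size 1, {r^1, r^4} of size 2, {r^2, r^3} of size 2, {s, sr, ..., sr^4} of size 5.
Character table:
  irrep \ class              {e} (size 1)  {r^1, r^4} (size 2)  {r^2, r^3} (size 2)  {s, sr, ..., sr^4} (size 5)
  chi_1 (triv)               1             1                    1                    1                          
  chi_2 (sign: r->1, s->-1)  1             1                    1                    -1                         
  chi_3 (2d, j=1)            2             -1/2 + sqrt(5)/2     -sqrt(5)/2 - 1/2     0                          
  chi_4 (2d, j=2)            2             -sqrt(5)/2 - 1/2     -1/2 + sqrt(5)/2     0                          

Spot check: chi_2 (sign: r->1, s->-1) on {r^1, r^4} = 1.

Justification: D_5 has order 2*5 = 10 with 4 conjugacy classes, hence 4 irreducibles. Sum of squared dims 1 + 1 + 4 + 4 = 10 = |G|. Linear characters come from the abelianisation; the 2-dimensional irreps have character r^k -> 2*cos(2*pi*j*k/5), reflections -> 0.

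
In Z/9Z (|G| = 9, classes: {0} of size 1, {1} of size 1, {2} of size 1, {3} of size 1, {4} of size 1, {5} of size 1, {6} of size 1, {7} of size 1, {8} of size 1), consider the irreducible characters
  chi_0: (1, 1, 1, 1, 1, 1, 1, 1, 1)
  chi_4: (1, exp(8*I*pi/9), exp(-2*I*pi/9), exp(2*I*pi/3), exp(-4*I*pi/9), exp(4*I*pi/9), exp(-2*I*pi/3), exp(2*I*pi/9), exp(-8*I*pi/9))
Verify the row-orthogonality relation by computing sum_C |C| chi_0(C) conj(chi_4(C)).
Sum = 0; so <chi_0, chi_4> = 0 (distinct irreducibles are orthogonal).

Argument: Compute term by term over conjugacy classes (|C| * chi_0(C) * conj(chi_4(C))):
  1*(1)*conj(1) + 1*(1)*conj(exp(8*I*pi/9)) + 1*(1)*conj(exp(-2*I*pi/9)) + 1*(1)*conj(exp(2*I*pi/3)) + 1*(1)*conj(exp(-4*I*pi/9)) + 1*(1)*conj(exp(4*I*pi/9)) + 1*(1)*conj(exp(-2*I*pi/3)) + 1*(1)*conj(exp(2*I*pi/9)) + 1*(1)*conj(exp(-8*I*pi/9))
  = (1) + (exp(-8*I*pi/9)) + (exp(2*I*pi/9)) + (exp(-2*I*pi/3)) + (exp(4*I*pi/9)) + (exp(-4*I*pi/9)) + (exp(2*I*pi/3)) + (exp(-2*I*pi/9)) + (exp(8*I*pi/9))
  = 0.
(Exp terms are combined using exp(i*s)*conj(exp(i*t)) = exp(i*(s-t)), and sums of them are collapsed using the identity that for every m > 1 the m distinct m-th roots of unity sum to 0, e.g. 1 + exp(2*I*pi/3) + exp(-2*I*pi/3) = 0.)
Dividing by |G| = 9 gives 0/9 = 0, matching the row-orthogonality relation <chi_0, chi_4> = [chi_0 = chi_4].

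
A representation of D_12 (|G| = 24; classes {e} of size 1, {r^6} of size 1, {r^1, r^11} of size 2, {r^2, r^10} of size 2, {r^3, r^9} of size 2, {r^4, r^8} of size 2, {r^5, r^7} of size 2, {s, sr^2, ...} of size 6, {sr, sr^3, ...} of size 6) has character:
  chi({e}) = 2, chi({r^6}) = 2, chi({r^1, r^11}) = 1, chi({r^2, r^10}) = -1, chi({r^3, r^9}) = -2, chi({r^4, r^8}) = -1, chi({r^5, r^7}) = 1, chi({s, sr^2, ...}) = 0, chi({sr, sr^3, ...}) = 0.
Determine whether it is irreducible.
Irreducible: <chi, chi> = 1.

Details: <chi, chi> = (1/|G|) sum_C |C| * |chi(C)|^2 = (1/24)[1*|2|^2 + 1*|2|^2 + 2*|1|^2 + 2*|-1|^2 + 2*|-2|^2 + 2*|-1|^2 + 2*|1|^2 + 6*|0|^2 + 6*|0|^2]
  = (1/24)[(4) + (4) + (2) + (2) + (8) + (2) + (2) + (0) + (0)] = 24/24 = 1.
A character is irreducible iff <chi, chi> = 1, so this representation is irreducible.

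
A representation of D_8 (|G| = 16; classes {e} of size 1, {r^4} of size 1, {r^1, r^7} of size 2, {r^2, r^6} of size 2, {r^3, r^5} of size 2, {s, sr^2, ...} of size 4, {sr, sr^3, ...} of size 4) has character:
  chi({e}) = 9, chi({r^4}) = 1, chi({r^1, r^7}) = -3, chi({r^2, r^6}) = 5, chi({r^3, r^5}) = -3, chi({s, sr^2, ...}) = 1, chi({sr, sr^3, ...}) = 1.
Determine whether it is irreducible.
Not irreducible (reducible): <chi, chi> = 11 > 1.

Argument: <chi, chi> = (1/|G|) sum_C |C| * |chi(C)|^2 = (1/16)[1*|9|^2 + 1*|1|^2 + 2*|-3|^2 + 2*|5|^2 + 2*|-3|^2 + 4*|1|^2 + 4*|1|^2]
  = (1/16)[(81) + (1) + (18) + (50) + (18) + (4) + (4)] = 176/16 = 11.
A character is irreducible iff <chi, chi> = 1, so this representation is reducible.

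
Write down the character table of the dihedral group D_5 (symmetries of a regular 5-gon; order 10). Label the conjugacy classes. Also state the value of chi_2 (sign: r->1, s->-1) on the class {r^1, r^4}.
Conjugacy classes: {e} of size 1, {r^1, r^4} of size 2, {r^2, r^3} of size 2, {s, sr, ..., sr^4} of size 5.
Character table:
  irrep \ class              {e} (size 1)  {r^1, r^4} (size 2)  {r^2, r^3} (size 2)  {s, sr, ..., sr^4} (size 5)
  chi_1 (triv)               1             1                    1                    1                          
  chi_2 (sign: r->1, s->-1)  1             1                    1                    -1                         
  chi_3 (2d, j=1)            2             -1/2 + sqrt(5)/2     -sqrt(5)/2 - 1/2     0                          
  chi_4 (2d, j=2)            2             -sqrt(5)/2 - 1/2     -1/2 + sqrt(5)/2     0                          

Spot check: chi_2 (sign: r->1, s->-1) on {r^1, r^4} = 1.

Details: D_5 has order 2*5 = 10 with 4 conjugacy classes, hence 4 irreducibles. Sum of squared dims 1 + 1 + 4 + 4 = 10 = |G|. Linear characters come from the abelianisation; the 2-dimensional irreps have character r^k -> 2*cos(2*pi*j*k/5), reflections -> 0.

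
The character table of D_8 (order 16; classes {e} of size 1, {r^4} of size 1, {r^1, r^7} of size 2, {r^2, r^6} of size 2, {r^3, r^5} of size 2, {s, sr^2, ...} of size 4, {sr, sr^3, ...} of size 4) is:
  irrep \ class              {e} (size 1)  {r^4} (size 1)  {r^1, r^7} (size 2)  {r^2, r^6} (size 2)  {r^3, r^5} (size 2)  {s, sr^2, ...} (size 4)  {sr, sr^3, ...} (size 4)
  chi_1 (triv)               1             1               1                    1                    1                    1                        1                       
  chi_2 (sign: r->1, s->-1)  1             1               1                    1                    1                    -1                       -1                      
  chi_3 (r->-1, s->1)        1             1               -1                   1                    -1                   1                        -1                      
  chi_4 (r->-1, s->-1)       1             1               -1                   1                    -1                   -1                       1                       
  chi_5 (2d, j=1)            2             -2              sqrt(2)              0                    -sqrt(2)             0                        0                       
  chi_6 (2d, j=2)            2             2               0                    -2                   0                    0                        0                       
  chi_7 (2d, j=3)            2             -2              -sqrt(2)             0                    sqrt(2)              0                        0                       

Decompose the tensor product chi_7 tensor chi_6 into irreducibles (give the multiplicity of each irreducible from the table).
chi_7 tensor chi_6 = chi_5 + chi_7 (all other irreducibles have multiplicity 0).

The character of a tensor product is the pointwise product (chi_7 * chi_6)(C) = chi_7(C) * chi_6(C):
  {e}: (2)*(2), {r^4}: (-2)*(2), {r^1, r^7}: (-sqrt(2))*(0), {r^2, r^6}: (0)*(-2), {r^3, r^5}: (sqrt(2))*(0), {s, sr^2, ...}: (0)*(0), {sr, sr^3, ...}: (0)*(0)
so (chi_7 * chi_6) takes values
  {e} -> 4, {r^4} -> -4, {r^1, r^7} -> 0, {r^2, r^6} -> 0, {r^3, r^5} -> 0, {s, sr^2, ...} -> 0, {sr, sr^3, ...} -> 0.
Now take the inner product of this character with each irreducible chi from the table, <chi_7*chi_6, chi> = (1/16) sum_C |C| (chi_7*chi_6)(C) conj(chi(C)):
  <chi_7*chi_6, chi_1> = (1/16)[1*(4)*conj(1) + 1*(-4)*conj(1) + 2*(0)*conj(1) + 2*(0)*conj(1) + 2*(0)*conj(1) + 4*(0)*conj(1) + 4*(0)*conj(1)]
      = (1/16)[(4) + (-4) + (0) + (0) + (0) + (0) + (0)] = 0/16 = 0
  <chi_7*chi_6, chi_2> = (1/16)[1*(4)*conj(1) + 1*(-4)*conj(1) + 2*(0)*conj(1) + 2*(0)*conj(1) + 2*(0)*conj(1) + 4*(0)*conj(-1) + 4*(0)*conj(-1)]
      = (1/16)[(4) + (-4) + (0) + (0) + (0) + (0) + (0)] = 0/16 = 0
  <chi_7*chi_6, chi_3> = (1/16)[1*(4)*conj(1) + 1*(-4)*conj(1) + 2*(0)*conj(-1) + 2*(0)*conj(1) + 2*(0)*conj(-1) + 4*(0)*conj(1) + 4*(0)*conj(-1)]
      = (1/16)[(4) + (-4) + (0) + (0) + (0) + (0) + (0)] = 0/16 = 0
  <chi_7*chi_6, chi_4> = (1/16)[1*(4)*conj(1) + 1*(-4)*conj(1) + 2*(0)*conj(-1) + 2*(0)*conj(1) + 2*(0)*conj(-1) + 4*(0)*conj(-1) + 4*(0)*conj(1)]
      = (1/16)[(4) + (-4) + (0) + (0) + (0) + (0) + (0)] = 0/16 = 0
  <chi_7*chi_6, chi_5> = (1/16)[1*(4)*conj(2) + 1*(-4)*conj(-2) + 2*(0)*conj(sqrt(2)) + 2*(0)*conj(0) + 2*(0)*conj(-sqrt(2)) + 4*(0)*conj(0) + 4*(0)*conj(0)]
      = (1/16)[(8) + (8) + (0) + (0) + (0) + (0) + (0)] = 16/16 = 1
  <chi_7*chi_6, chi_6> = (1/16)[1*(4)*conj(2) + 1*(-4)*conj(2) + 2*(0)*conj(0) + 2*(0)*conj(-2) + 2*(0)*conj(0) + 4*(0)*conj(0) + 4*(0)*conj(0)]
      = (1/16)[(8) + (-8) + (0) + (0) + (0) + (0) + (0)] = 0/16 = 0
  <chi_7*chi_6, chi_7> = (1/16)[1*(4)*conj(2) + 1*(-4)*conj(-2) + 2*(0)*conj(-sqrt(2)) + 2*(0)*conj(0) + 2*(0)*conj(sqrt(2)) + 4*(0)*conj(0) + 4*(0)*conj(0)]
      = (1/16)[(8) + (8) + (0) + (0) + (0) + (0) + (0)] = 16/16 = 1
Hence the multiplicities are chi_5: 1, chi_7: 1. Dimension check: dim(chi_7)*dim(chi_6) = 2*2 = 4 and sum (mult * dim) = 1*2 + 1*2 = 4.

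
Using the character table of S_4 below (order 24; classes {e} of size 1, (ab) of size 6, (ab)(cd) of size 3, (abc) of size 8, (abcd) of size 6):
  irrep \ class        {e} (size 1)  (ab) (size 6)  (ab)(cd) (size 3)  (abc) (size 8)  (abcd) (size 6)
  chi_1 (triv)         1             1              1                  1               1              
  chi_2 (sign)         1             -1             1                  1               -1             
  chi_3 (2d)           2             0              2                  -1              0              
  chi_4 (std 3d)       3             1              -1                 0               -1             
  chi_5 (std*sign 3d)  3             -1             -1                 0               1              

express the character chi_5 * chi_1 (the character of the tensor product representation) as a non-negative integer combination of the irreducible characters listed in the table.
chi_5 tensor chi_1 = chi_5 (all other irreducibles have multiplicity 0).

Justification: The character of a tensor product is the pointwise product (chi_5 * chi_1)(C) = chi_5(C) * chi_1(C):
  {e}: (3)*(1), (ab): (-1)*(1), (ab)(cd): (-1)*(1), (abc): (0)*(1), (abcd): (1)*(1)
so (chi_5 * chi_1) takes values
  {e} -> 3, (ab) -> -1, (ab)(cd) -> -1, (abc) -> 0, (abcd) -> 1.
Now take the inner product of this character with each irreducible chi from the table, <chi_5*chi_1, chi> = (1/24) sum_C |C| (chi_5*chi_1)(C) conj(chi(C)):
  <chi_5*chi_1, chi_1> = (1/24)[1*(3)*conj(1) + 6*(-1)*conj(1) + 3*(-1)*conj(1) + 8*(0)*conj(1) + 6*(1)*conj(1)]
      = (1/24)[(3) + (-6) + (-3) + (0) + (6)] = 0/24 = 0
  <chi_5*chi_1, chi_2> = (1/24)[1*(3)*conj(1) + 6*(-1)*conj(-1) + 3*(-1)*conj(1) + 8*(0)*conj(1) + 6*(1)*conj(-1)]
      = (1/24)[(3) + (6) + (-3) + (0) + (-6)] = 0/24 = 0
  <chi_5*chi_1, chi_3> = (1/24)[1*(3)*conj(2) + 6*(-1)*conj(0) + 3*(-1)*conj(2) + 8*(0)*conj(-1) + 6*(1)*conj(0)]
      = (1/24)[(6) + (0) + (-6) + (0) + (0)] = 0/24 = 0
  <chi_5*chi_1, chi_4> = (1/24)[1*(3)*conj(3) + 6*(-1)*conj(1) + 3*(-1)*conj(-1) + 8*(0)*conj(0) + 6*(1)*conj(-1)]
      = (1/24)[(9) + (-6) + (3) + (0) + (-6)] = 0/24 = 0
  <chi_5*chi_1, chi_5> = (1/24)[1*(3)*conj(3) + 6*(-1)*conj(-1) + 3*(-1)*conj(-1) + 8*(0)*conj(0) + 6*(1)*conj(1)]
      = (1/24)[(9) + (6) + (3) + (0) + (6)] = 24/24 = 1
Hence the multiplicities are chi_5: 1. Dimension check: dim(chi_5)*dim(chi_1) = 3*1 = 3 and sum (mult * dim) = 1*3 = 3.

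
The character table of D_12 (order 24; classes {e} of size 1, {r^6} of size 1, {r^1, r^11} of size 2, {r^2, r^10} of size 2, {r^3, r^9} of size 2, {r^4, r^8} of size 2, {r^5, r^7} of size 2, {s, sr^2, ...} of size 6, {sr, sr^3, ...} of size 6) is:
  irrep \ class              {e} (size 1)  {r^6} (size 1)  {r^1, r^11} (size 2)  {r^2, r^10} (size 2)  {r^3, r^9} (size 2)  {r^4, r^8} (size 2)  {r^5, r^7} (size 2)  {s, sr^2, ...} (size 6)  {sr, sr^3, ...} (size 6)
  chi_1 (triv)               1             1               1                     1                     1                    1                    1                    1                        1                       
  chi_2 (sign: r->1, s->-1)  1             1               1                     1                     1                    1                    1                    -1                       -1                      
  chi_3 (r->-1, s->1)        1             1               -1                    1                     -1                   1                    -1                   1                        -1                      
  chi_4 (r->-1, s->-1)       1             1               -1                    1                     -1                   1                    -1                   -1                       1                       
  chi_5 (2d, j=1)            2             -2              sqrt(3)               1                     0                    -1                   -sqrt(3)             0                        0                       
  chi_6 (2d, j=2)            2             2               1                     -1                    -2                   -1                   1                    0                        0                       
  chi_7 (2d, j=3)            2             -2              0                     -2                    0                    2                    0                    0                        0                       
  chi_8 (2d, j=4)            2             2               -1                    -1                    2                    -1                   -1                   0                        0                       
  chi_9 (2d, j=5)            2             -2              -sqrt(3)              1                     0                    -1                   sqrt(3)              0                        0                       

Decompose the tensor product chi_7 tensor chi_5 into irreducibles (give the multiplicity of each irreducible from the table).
chi_7 tensor chi_5 = chi_6 + chi_8 (all other irreducibles have multiplicity 0).

Details: The character of a tensor product is the pointwise product (chi_7 * chi_5)(C) = chi_7(C) * chi_5(C):
  {e}: (2)*(2), {r^6}: (-2)*(-2), {r^1, r^11}: (0)*(sqrt(3)), {r^2, r^10}: (-2)*(1), {r^3, r^9}: (0)*(0), {r^4, r^8}: (2)*(-1), {r^5, r^7}: (0)*(-sqrt(3)), {s, sr^2, ...}: (0)*(0), {sr, sr^3, ...}: (0)*(0)
so (chi_7 * chi_5) takes values
  {e} -> 4, {r^6} -> 4, {r^1, r^11} -> 0, {r^2, r^10} -> -2, {r^3, r^9} -> 0, {r^4, r^8} -> -2, {r^5, r^7} -> 0, {s, sr^2, ...} -> 0, {sr, sr^3, ...} -> 0.
Now take the inner product of this character with each irreducible chi from the table, <chi_7*chi_5, chi> = (1/24) sum_C |C| (chi_7*chi_5)(C) conj(chi(C)):
  <chi_7*chi_5, chi_1> = (1/24)[1*(4)*conj(1) + 1*(4)*conj(1) + 2*(0)*conj(1) + 2*(-2)*conj(1) + 2*(0)*conj(1) + 2*(-2)*conj(1) + 2*(0)*conj(1) + 6*(0)*conj(1) + 6*(0)*conj(1)]
      = (1/24)[(4) + (4) + (0) + (-4) + (0) + (-4) + (0) + (0) + (0)] = 0/24 = 0
  <chi_7*chi_5, chi_2> = (1/24)[1*(4)*conj(1) + 1*(4)*conj(1) + 2*(0)*conj(1) + 2*(-2)*conj(1) + 2*(0)*conj(1) + 2*(-2)*conj(1) + 2*(0)*conj(1) + 6*(0)*conj(-1) + 6*(0)*conj(-1)]
      = (1/24)[(4) + (4) + (0) + (-4) + (0) + (-4) + (0) + (0) + (0)] = 0/24 = 0
  <chi_7*chi_5, chi_3> = (1/24)[1*(4)*conj(1) + 1*(4)*conj(1) + 2*(0)*conj(-1) + 2*(-2)*conj(1) + 2*(0)*conj(-1) + 2*(-2)*conj(1) + 2*(0)*conj(-1) + 6*(0)*conj(1) + 6*(0)*conj(-1)]
      = (1/24)[(4) + (4) + (0) + (-4) + (0) + (-4) + (0) + (0) + (0)] = 0/24 = 0
  <chi_7*chi_5, chi_4> = (1/24)[1*(4)*conj(1) + 1*(4)*conj(1) + 2*(0)*conj(-1) + 2*(-2)*conj(1) + 2*(0)*conj(-1) + 2*(-2)*conj(1) + 2*(0)*conj(-1) + 6*(0)*conj(-1) + 6*(0)*conj(1)]
      = (1/24)[(4) + (4) + (0) + (-4) + (0) + (-4) + (0) + (0) + (0)] = 0/24 = 0
  <chi_7*chi_5, chi_5> = (1/24)[1*(4)*conj(2) + 1*(4)*conj(-2) + 2*(0)*conj(sqrt(3)) + 2*(-2)*conj(1) + 2*(0)*conj(0) + 2*(-2)*conj(-1) + 2*(0)*conj(-sqrt(3)) + 6*(0)*conj(0) + 6*(0)*conj(0)]
      = (1/24)[(8) + (-8) + (0) + (-4) + (0) + (4) + (0) + (0) + (0)] = 0/24 = 0
  <chi_7*chi_5, chi_6> = (1/24)[1*(4)*conj(2) + 1*(4)*conj(2) + 2*(0)*conj(1) + 2*(-2)*conj(-1) + 2*(0)*conj(-2) + 2*(-2)*conj(-1) + 2*(0)*conj(1) + 6*(0)*conj(0) + 6*(0)*conj(0)]
      = (1/24)[(8) + (8) + (0) + (4) + (0) + (4) + (0) + (0) + (0)] = 24/24 = 1
  <chi_7*chi_5, chi_7> = (1/24)[1*(4)*conj(2) + 1*(4)*conj(-2) + 2*(0)*conj(0) + 2*(-2)*conj(-2) + 2*(0)*conj(0) + 2*(-2)*conj(2) + 2*(0)*conj(0) + 6*(0)*conj(0) + 6*(0)*conj(0)]
      = (1/24)[(8) + (-8) + (0) + (8) + (0) + (-8) + (0) + (0) + (0)] = 0/24 = 0
  <chi_7*chi_5, chi_8> = (1/24)[1*(4)*conj(2) + 1*(4)*conj(2) + 2*(0)*conj(-1) + 2*(-2)*conj(-1) + 2*(0)*conj(2) + 2*(-2)*conj(-1) + 2*(0)*conj(-1) + 6*(0)*conj(0) + 6*(0)*conj(0)]
      = (1/24)[(8) + (8) + (0) + (4) + (0) + (4) + (0) + (0) + (0)] = 24/24 = 1
  <chi_7*chi_5, chi_9> = (1/24)[1*(4)*conj(2) + 1*(4)*conj(-2) + 2*(0)*conj(-sqrt(3)) + 2*(-2)*conj(1) + 2*(0)*conj(0) + 2*(-2)*conj(-1) + 2*(0)*conj(sqrt(3)) + 6*(0)*conj(0) + 6*(0)*conj(0)]
      = (1/24)[(8) + (-8) + (0) + (-4) + (0) + (4) + (0) + (0) + (0)] = 0/24 = 0
Hence the multiplicities are chi_6: 1, chi_8: 1. Dimension check: dim(chi_7)*dim(chi_5) = 2*2 = 4 and sum (mult * dim) = 1*2 + 1*2 = 4.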